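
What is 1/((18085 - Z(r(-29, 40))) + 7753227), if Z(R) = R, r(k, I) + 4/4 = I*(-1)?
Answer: 1/7771353 ≈ 1.2868e-7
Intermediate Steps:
r(k, I) = -1 - I (r(k, I) = -1 + I*(-1) = -1 - I)
1/((18085 - Z(r(-29, 40))) + 7753227) = 1/((18085 - (-1 - 1*40)) + 7753227) = 1/((18085 - (-1 - 40)) + 7753227) = 1/((18085 - 1*(-41)) + 7753227) = 1/((18085 + 41) + 7753227) = 1/(18126 + 7753227) = 1/7771353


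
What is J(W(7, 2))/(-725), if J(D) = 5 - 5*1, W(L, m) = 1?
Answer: 0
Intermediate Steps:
J(D) = 0 (J(D) = 5 - 5 = 0)
J(W(7, 2))/(-725) = 0/(-725) = 0*(-1/725) = 0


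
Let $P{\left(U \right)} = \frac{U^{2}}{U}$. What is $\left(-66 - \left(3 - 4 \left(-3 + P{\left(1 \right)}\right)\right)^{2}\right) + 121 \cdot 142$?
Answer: $16995$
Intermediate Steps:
$P{\left(U \right)} = U$
$\left(-66 - \left(3 - 4 \left(-3 + P{\left(1 \right)}\right)\right)^{2}\right) + 121 \cdot 142 = \left(-66 - \left(3 - 4 \left(-3 + 1\right)\right)^{2}\right) + 121 \cdot 142 = \left(-66 - \left(3 - -8\right)^{2}\right) + 17182 = \left(-66 - \left(3 + 8\right)^{2}\right) + 17182 = \left(-66 - 11^{2}\right) + 17182 = \left(-66 - 121\right) + 17182 = -187 + 17182 = 16995$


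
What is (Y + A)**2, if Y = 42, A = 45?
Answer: 7569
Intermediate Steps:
(Y + A)**2 = (42 + 45)**2 = 87**2 = 7569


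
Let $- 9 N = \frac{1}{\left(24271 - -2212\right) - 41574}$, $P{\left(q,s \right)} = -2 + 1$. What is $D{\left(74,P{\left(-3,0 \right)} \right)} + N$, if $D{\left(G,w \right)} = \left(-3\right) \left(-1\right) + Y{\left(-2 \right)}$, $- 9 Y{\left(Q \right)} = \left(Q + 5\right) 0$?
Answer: $\frac{407458}{135819} \approx 3.0$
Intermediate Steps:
$Y{\left(Q \right)} = 0$ ($Y{\left(Q \right)} = - \frac{\left(Q + 5\right) 0}{9} = - \frac{\left(5 + Q\right) 0}{9} = \left(- \frac{1}{9}\right) 0 = 0$)
$P{\left(q,s \right)} = -1$
$N = \frac{1}{135819}$ ($N = - \frac{1}{9 \left(\left(24271 - -2212\right) - 41574\right)} = - \frac{1}{9 \left(\left(24271 + 2212\right) - 41574\right)} = - \frac{1}{9 \left(26483 - 41574\right)} = - \frac{1}{9 \left(-15091\right)} = \left(- \frac{1}{9}\right) \left(- \frac{1}{15091}\right) = \frac{1}{135819} \approx 7.3627 \cdot 10^{-6}$)
$D{\left(G,w \right)} = 3$ ($D{\left(G,w \right)} = \left(-3\right) \left(-1\right) + 0 = 3 + 0 = 3$)
$D{\left(74,P{\left(-3,0 \right)} \right)} + N = 3 + \frac{1}{135819} = \frac{407458}{135819}$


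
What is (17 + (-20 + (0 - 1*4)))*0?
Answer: 0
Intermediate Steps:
(17 + (-20 + (0 - 1*4)))*0 = (17 + (-20 + (0 - 4)))*0 = (17 + (-20 - 4))*0 = (17 - 24)*0 = -7*0 = 0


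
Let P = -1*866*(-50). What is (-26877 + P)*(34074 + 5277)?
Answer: 646261473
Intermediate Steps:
P = 43300 (P = -866*(-50) = 43300)
(-26877 + P)*(34074 + 5277) = (-26877 + 43300)*(34074 + 5277) = 16423*39351 = 646261473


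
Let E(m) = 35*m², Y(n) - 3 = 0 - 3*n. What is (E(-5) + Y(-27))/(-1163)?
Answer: -959/1163 ≈ -0.82459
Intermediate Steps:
Y(n) = 3 - 3*n (Y(n) = 3 + (0 - 3*n) = 3 - 3*n)
(E(-5) + Y(-27))/(-1163) = (35*(-5)² + (3 - 3*(-27)))/(-1163) = -(35*25 + (3 + 81))/1163 = -(875 + 84)/1163 = -1/1163*959 = -959/1163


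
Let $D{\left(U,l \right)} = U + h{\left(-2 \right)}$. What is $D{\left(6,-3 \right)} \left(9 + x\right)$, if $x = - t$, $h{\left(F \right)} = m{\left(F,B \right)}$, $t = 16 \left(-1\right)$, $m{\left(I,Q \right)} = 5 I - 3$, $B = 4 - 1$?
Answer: $-175$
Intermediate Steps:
$B = 3$
$m{\left(I,Q \right)} = -3 + 5 I$
$t = -16$
$h{\left(F \right)} = -3 + 5 F$
$D{\left(U,l \right)} = -13 + U$ ($D{\left(U,l \right)} = U + \left(-3 + 5 \left(-2\right)\right) = U - 13 = -13 + U$)
$x = 16$ ($x = \left(-1\right) \left(-16\right) = 16$)
$D{\left(6,-3 \right)} \left(9 + x\right) = \left(-13 + 6\right) \left(9 + 16\right) = \left(-7\right) 25 = -175$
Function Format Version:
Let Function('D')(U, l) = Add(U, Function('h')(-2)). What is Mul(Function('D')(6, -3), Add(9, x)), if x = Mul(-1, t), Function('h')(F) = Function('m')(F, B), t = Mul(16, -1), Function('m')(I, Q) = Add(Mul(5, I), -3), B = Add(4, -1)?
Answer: -175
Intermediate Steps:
B = 3
Function('m')(I, Q) = Add(-3, Mul(5, I))
t = -16
Function('h')(F) = Add(-3, Mul(5, F))
Function('D')(U, l) = Add(-13, U) (Function('D')(U, l) = Add(U, Add(-3, Mul(5, -2))) = Add(U, Add(-3, -10)) = Add(U, -13) = Add(-13, U))
x = 16 (x = Mul(-1, -16) = 16)
Mul(Function('D')(6, -3), Add(9, x)) = Mul(Add(-13, 6), Add(9, 16)) = Mul(-7, 25) = -175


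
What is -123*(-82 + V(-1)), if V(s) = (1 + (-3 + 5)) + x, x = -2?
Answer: 9963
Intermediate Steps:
V(s) = 1 (V(s) = (1 + (-3 + 5)) - 2 = (1 + 2) - 2 = 3 - 2 = 1)
-123*(-82 + V(-1)) = -123*(-82 + 1) = -123*(-81) = 9963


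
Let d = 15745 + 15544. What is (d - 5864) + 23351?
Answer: 48776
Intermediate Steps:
d = 31289
(d - 5864) + 23351 = (31289 - 5864) + 23351 = 25425 + 23351 = 48776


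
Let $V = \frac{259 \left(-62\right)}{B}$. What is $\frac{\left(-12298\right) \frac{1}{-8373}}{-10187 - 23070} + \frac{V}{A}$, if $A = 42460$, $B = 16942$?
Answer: $- \frac{6659090413649}{100156429346926260} \approx -6.6487 \cdot 10^{-5}$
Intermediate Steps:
$V = - \frac{8029}{8471}$ ($V = \frac{259 \left(-62\right)}{16942} = \left(-16058\right) \frac{1}{16942} = - \frac{8029}{8471} \approx -0.94782$)
$\frac{\left(-12298\right) \frac{1}{-8373}}{-10187 - 23070} + \frac{V}{A} = \frac{\left(-12298\right) \frac{1}{-8373}}{-10187 - 23070} - \frac{8029}{8471 \cdot 42460} = \frac{\left(-12298\right) \left(- \frac{1}{8373}\right)}{-33257} - \frac{8029}{359678660} = \frac{12298}{8373} \left(- \frac{1}{33257}\right) - \frac{8029}{359678660} = - \frac{12298}{278460861} - \frac{8029}{359678660} = - \frac{6659090413649}{100156429346926260}$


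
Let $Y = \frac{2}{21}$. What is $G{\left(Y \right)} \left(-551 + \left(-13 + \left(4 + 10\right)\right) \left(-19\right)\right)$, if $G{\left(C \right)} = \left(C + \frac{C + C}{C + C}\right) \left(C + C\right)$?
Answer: $- \frac{17480}{147} \approx -118.91$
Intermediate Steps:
$Y = \frac{2}{21}$ ($Y = 2 \cdot \frac{1}{21} = \frac{2}{21} \approx 0.095238$)
$G{\left(C \right)} = 2 C \left(1 + C\right)$ ($G{\left(C \right)} = \left(C + \frac{2 C}{2 C}\right) 2 C = \left(C + 2 C \frac{1}{2 C}\right) 2 C = \left(C + 1\right) 2 C = \left(1 + C\right) 2 C = 2 C \left(1 + C\right)$)
$G{\left(Y \right)} \left(-551 + \left(-13 + \left(4 + 10\right)\right) \left(-19\right)\right) = 2 \cdot \frac{2}{21} \left(1 + \frac{2}{21}\right) \left(-551 + \left(-13 + \left(4 + 10\right)\right) \left(-19\right)\right) = 2 \cdot \frac{2}{21} \cdot \frac{23}{21} \left(-551 + \left(-13 + 14\right) \left(-19\right)\right) = \frac{92 \left(-551 + 1 \left(-19\right)\right)}{441} = \frac{92 \left(-551 - 19\right)}{441} = \frac{92}{441} \left(-570\right) = - \frac{17480}{147}$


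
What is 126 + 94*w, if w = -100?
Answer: -9274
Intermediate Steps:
126 + 94*w = 126 + 94*(-100) = 126 - 9400 = -9274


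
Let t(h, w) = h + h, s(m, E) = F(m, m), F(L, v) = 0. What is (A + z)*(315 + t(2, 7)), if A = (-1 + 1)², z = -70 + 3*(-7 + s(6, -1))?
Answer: -29029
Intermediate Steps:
s(m, E) = 0
t(h, w) = 2*h
z = -91 (z = -70 + 3*(-7 + 0) = -70 + 3*(-7) = -70 - 21 = -91)
A = 0 (A = 0² = 0)
(A + z)*(315 + t(2, 7)) = (0 - 91)*(315 + 2*2) = -91*(315 + 4) = -91*319 = -29029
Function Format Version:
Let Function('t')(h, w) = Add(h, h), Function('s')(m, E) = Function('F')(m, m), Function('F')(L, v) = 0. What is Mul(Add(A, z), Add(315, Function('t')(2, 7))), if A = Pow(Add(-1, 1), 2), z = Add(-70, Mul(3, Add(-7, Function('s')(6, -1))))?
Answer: -29029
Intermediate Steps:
Function('s')(m, E) = 0
Function('t')(h, w) = Mul(2, h)
z = -91 (z = Add(-70, Mul(3, Add(-7, 0))) = Add(-70, Mul(3, -7)) = Add(-70, -21) = -91)
A = 0 (A = Pow(0, 2) = 0)
Mul(Add(A, z), Add(315, Function('t')(2, 7))) = Mul(Add(0, -91), Add(315, Mul(2, 2))) = Mul(-91, Add(315, 4)) = Mul(-91, 319) = -29029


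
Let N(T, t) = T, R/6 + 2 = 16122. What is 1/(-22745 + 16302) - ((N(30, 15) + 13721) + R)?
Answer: -711764654/6443 ≈ -1.1047e+5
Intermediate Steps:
R = 96720 (R = -12 + 6*16122 = -12 + 96732 = 96720)
1/(-22745 + 16302) - ((N(30, 15) + 13721) + R) = 1/(-22745 + 16302) - ((30 + 13721) + 96720) = 1/(-6443) - (13751 + 96720) = -1/6443 - 1*110471 = -1/6443 - 110471 = -711764654/6443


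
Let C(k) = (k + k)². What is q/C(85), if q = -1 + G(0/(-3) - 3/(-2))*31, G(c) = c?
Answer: 91/57800 ≈ 0.0015744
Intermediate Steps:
C(k) = 4*k² (C(k) = (2*k)² = 4*k²)
q = 91/2 (q = -1 + (0/(-3) - 3/(-2))*31 = -1 + (0*(-⅓) - 3*(-½))*31 = -1 + (0 + 3/2)*31 = -1 + (3/2)*31 = -1 + 93/2 = 91/2 ≈ 45.500)
q/C(85) = 91/(2*((4*85²))) = 91/(2*((4*7225))) = (91/2)/28900 = (91/2)*(1/28900) = 91/57800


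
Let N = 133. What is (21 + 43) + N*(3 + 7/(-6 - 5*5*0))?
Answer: 1847/6 ≈ 307.83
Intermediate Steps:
(21 + 43) + N*(3 + 7/(-6 - 5*5*0)) = (21 + 43) + 133*(3 + 7/(-6 - 5*5*0)) = 64 + 133*(3 + 7/(-6 - 25*0)) = 64 + 133*(3 + 7/(-6 + 0)) = 64 + 133*(3 + 7/(-6)) = 64 + 133*(3 + 7*(-⅙)) = 64 + 133*(3 - 7/6) = 64 + 133*(11/6) = 64 + 1463/6 = 1847/6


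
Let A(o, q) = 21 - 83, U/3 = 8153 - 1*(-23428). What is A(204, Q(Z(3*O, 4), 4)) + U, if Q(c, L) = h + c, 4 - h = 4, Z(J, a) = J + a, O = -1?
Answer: 94681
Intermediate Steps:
U = 94743 (U = 3*(8153 - 1*(-23428)) = 3*(8153 + 23428) = 3*31581 = 94743)
h = 0 (h = 4 - 1*4 = 4 - 4 = 0)
Q(c, L) = c (Q(c, L) = 0 + c = c)
A(o, q) = -62
A(204, Q(Z(3*O, 4), 4)) + U = -62 + 94743 = 94681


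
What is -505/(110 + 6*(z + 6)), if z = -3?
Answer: -505/128 ≈ -3.9453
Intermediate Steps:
-505/(110 + 6*(z + 6)) = -505/(110 + 6*(-3 + 6)) = -505/(110 + 6*3) = -505/(110 + 18) = -505/128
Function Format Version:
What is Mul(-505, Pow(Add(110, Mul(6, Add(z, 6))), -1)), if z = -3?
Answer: Rational(-505, 128) ≈ -3.9453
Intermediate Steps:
Mul(-505, Pow(Add(110, Mul(6, Add(z, 6))), -1)) = Mul(-505, Pow(Add(110, Mul(6, Add(-3, 6))), -1)) = Mul(-505, Pow(Add(110, Mul(6, 3)), -1)) = Mul(-505, Pow(Add(110, 18), -1)) = Mul(-505, Pow(128, -1)) = Mul(-505, Rational(1, 128)) = Rational(-505, 128)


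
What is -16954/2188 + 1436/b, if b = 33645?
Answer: -283637681/36807630 ≈ -7.7059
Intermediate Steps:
-16954/2188 + 1436/b = -16954/2188 + 1436/33645 = -16954*1/2188 + 1436*(1/33645) = -8477/1094 + 1436/33645 = -283637681/36807630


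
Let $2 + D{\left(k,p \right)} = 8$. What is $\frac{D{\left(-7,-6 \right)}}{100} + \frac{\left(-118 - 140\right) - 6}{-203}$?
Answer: $\frac{13809}{10150} \approx 1.3605$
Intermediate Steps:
$D{\left(k,p \right)} = 6$ ($D{\left(k,p \right)} = -2 + 8 = 6$)
$\frac{D{\left(-7,-6 \right)}}{100} + \frac{\left(-118 - 140\right) - 6}{-203} = \frac{6}{100} + \frac{\left(-118 - 140\right) - 6}{-203} = 6 \cdot \frac{1}{100} + \left(-258 - 6\right) \left(- \frac{1}{203}\right) = \frac{3}{50} - - \frac{264}{203} = \frac{3}{50} + \frac{264}{203} = \frac{13809}{10150}$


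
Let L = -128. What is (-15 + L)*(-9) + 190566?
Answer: 191853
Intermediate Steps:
(-15 + L)*(-9) + 190566 = (-15 - 128)*(-9) + 190566 = -143*(-9) + 190566 = 1287 + 190566 = 191853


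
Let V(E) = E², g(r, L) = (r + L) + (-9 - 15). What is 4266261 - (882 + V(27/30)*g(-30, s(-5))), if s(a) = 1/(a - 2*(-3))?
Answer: 426542193/100 ≈ 4.2654e+6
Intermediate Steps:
s(a) = 1/(6 + a) (s(a) = 1/(a + 6) = 1/(6 + a))
g(r, L) = -24 + L + r (g(r, L) = (L + r) - 24 = -24 + L + r)
4266261 - (882 + V(27/30)*g(-30, s(-5))) = 4266261 - (882 + (27/30)²*(-24 + 1/(6 - 5) - 30)) = 4266261 - (882 + (27*(1/30))²*(-24 + 1/1 - 30)) = 4266261 - (882 + (9/10)²*(-24 + 1 - 30)) = 4266261 - (882 + (81/100)*(-53)) = 4266261 - (882 - 4293/100) = 4266261 - 1*83907/100 = 4266261 - 83907/100 = 426542193/100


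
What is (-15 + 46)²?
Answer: 961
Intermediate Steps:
(-15 + 46)² = 31² = 961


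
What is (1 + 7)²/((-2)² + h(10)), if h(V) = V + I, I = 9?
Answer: 64/23 ≈ 2.7826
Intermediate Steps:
h(V) = 9 + V (h(V) = V + 9 = 9 + V)
(1 + 7)²/((-2)² + h(10)) = (1 + 7)²/((-2)² + (9 + 10)) = 8²/(4 + 19) = 64/23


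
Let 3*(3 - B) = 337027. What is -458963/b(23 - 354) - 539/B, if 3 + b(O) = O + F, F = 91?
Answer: 14061744115/7445034 ≈ 1888.7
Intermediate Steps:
B = -337018/3 (B = 3 - ⅓*337027 = 3 - 337027/3 = -337018/3 ≈ -1.1234e+5)
b(O) = 88 + O (b(O) = -3 + (O + 91) = -3 + (91 + O) = 88 + O)
-458963/b(23 - 354) - 539/B = -458963/(88 + (23 - 354)) - 539/(-337018/3) = -458963/(88 - 331) - 539*(-3/337018) = -458963/(-243) + 147/30638 = -458963*(-1/243) + 147/30638 = 458963/243 + 147/30638 = 14061744115/7445034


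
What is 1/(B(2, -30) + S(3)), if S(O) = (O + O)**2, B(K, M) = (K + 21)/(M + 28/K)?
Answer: 16/553 ≈ 0.028933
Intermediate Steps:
B(K, M) = (21 + K)/(M + 28/K)
S(O) = 4*O**2 (S(O) = (2*O)**2 = 4*O**2)
1/(B(2, -30) + S(3)) = 1/(2*(21 + 2)/(28 + 2*(-30)) + 4*3**2) = 1/(2*23/(28 - 60) + 4*9) = 1/(2*23/(-32) + 36) = 1/(2*(-1/32)*23 + 36) = 1/(-23/16 + 36) = 1/(553/16) = 16/553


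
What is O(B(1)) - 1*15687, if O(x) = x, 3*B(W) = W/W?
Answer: -47060/3 ≈ -15687.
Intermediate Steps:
B(W) = 1/3 (B(W) = (W/W)/3 = (1/3)*1 = 1/3)
O(B(1)) - 1*15687 = 1/3 - 1*15687 = 1/3 - 15687 = -47060/3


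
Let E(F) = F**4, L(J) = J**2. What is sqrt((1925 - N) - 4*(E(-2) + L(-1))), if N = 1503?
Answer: sqrt(354) ≈ 18.815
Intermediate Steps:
sqrt((1925 - N) - 4*(E(-2) + L(-1))) = sqrt((1925 - 1*1503) - 4*((-2)**4 + (-1)**2)) = sqrt((1925 - 1503) - 4*(16 + 1)) = sqrt(422 - 4*17) = sqrt(422 - 68) = sqrt(354)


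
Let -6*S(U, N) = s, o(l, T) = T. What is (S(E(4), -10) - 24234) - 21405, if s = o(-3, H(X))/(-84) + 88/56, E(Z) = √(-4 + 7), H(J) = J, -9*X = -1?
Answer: -207019691/4536 ≈ -45639.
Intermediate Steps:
X = ⅑ (X = -⅑*(-1) = ⅑ ≈ 0.11111)
E(Z) = √3
s = 1187/756 (s = (⅑)/(-84) + 88/56 = (⅑)*(-1/84) + 88*(1/56) = -1/756 + 11/7 = 1187/756 ≈ 1.5701)
S(U, N) = -1187/4536 (S(U, N) = -⅙*1187/756 = -1187/4536)
(S(E(4), -10) - 24234) - 21405 = (-1187/4536 - 24234) - 21405 = -109926611/4536 - 21405 = -207019691/4536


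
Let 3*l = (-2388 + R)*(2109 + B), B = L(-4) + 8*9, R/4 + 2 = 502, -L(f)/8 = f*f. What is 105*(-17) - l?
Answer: 791209/3 ≈ 2.6374e+5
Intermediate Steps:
L(f) = -8*f² (L(f) = -8*f*f = -8*f²)
R = 2000 (R = -8 + 4*502 = -8 + 2008 = 2000)
B = -56 (B = -8*(-4)² + 8*9 = -8*16 + 72 = -128 + 72 = -56)
l = -796564/3 (l = ((-2388 + 2000)*(2109 - 56))/3 = (-388*2053)/3 = (⅓)*(-796564) = -796564/3 ≈ -2.6552e+5)
105*(-17) - l = 105*(-17) - 1*(-796564/3) = -1785 + 796564/3 = 791209/3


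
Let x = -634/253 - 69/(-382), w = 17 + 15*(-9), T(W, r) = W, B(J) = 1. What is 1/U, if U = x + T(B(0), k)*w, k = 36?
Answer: -96646/11628959 ≈ -0.0083108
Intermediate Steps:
w = -118 (w = 17 - 135 = -118)
x = -224731/96646 (x = -634*1/253 - 69*(-1/382) = -634/253 + 69/382 = -224731/96646 ≈ -2.3253)
U = -11628959/96646 (U = -224731/96646 + 1*(-118) = -224731/96646 - 118 = -11628959/96646 ≈ -120.33)
1/U = 1/(-11628959/96646) = -96646/11628959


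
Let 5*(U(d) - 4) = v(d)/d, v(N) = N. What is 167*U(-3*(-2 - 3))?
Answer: 3507/5 ≈ 701.40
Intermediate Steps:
U(d) = 21/5 (U(d) = 4 + (d/d)/5 = 4 + (1/5)*1 = 4 + 1/5 = 21/5)
167*U(-3*(-2 - 3)) = 167*(21/5) = 3507/5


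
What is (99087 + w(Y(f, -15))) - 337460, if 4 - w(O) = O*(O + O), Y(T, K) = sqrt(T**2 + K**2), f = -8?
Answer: -238947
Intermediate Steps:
Y(T, K) = sqrt(K**2 + T**2)
w(O) = 4 - 2*O**2 (w(O) = 4 - O*(O + O) = 4 - O*2*O = 4 - 2*O**2)
(99087 + w(Y(f, -15))) - 337460 = (99087 + (4 - 2*(sqrt((-15)**2 + (-8)**2))**2)) - 337460 = (99087 + (4 - 2*(sqrt(225 + 64))**2)) - 337460 = (99087 + (4 - 2*(sqrt(289))**2)) - 337460 = (99087 + (4 - 2*17**2)) - 337460 = (99087 + (4 - 2*289)) - 337460 = (99087 + (4 - 578)) - 337460 = (99087 - 574) - 337460 = 98513 - 337460 = -238947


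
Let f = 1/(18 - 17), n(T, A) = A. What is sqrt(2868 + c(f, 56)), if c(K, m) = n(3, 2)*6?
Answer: 24*sqrt(5) ≈ 53.666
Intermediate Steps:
f = 1 (f = 1/1 = 1)
c(K, m) = 12 (c(K, m) = 2*6 = 12)
sqrt(2868 + c(f, 56)) = sqrt(2868 + 12) = sqrt(2880) = 24*sqrt(5)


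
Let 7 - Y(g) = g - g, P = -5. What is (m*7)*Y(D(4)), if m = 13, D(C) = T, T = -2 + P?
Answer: 637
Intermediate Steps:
T = -7 (T = -2 - 5 = -7)
D(C) = -7
Y(g) = 7 (Y(g) = 7 - (g - g) = 7 - 1*0 = 7 + 0 = 7)
(m*7)*Y(D(4)) = (13*7)*7 = 91*7 = 637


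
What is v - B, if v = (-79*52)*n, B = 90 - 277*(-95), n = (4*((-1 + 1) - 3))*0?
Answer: -26405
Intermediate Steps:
n = 0 (n = (4*(0 - 3))*0 = (4*(-3))*0 = -12*0 = 0)
B = 26405 (B = 90 + 26315 = 26405)
v = 0 (v = -79*52*0 = -4108*0 = 0)
v - B = 0 - 1*26405 = 0 - 26405 = -26405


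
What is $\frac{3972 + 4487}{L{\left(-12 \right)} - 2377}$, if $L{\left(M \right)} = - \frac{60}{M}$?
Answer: $- \frac{8459}{2372} \approx -3.5662$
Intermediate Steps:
$\frac{3972 + 4487}{L{\left(-12 \right)} - 2377} = \frac{3972 + 4487}{- \frac{60}{-12} - 2377} = \frac{8459}{\left(-60\right) \left(- \frac{1}{12}\right) - 2377} = \frac{8459}{5 - 2377} = \frac{8459}{-2372} = 8459 \left(- \frac{1}{2372}\right) = - \frac{8459}{2372}$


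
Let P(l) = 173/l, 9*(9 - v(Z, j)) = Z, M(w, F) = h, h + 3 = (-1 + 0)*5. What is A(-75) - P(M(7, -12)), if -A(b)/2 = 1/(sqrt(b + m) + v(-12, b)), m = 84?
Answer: 859/40 ≈ 21.475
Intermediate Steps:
h = -8 (h = -3 + (-1 + 0)*5 = -3 - 1*5 = -3 - 5 = -8)
M(w, F) = -8
v(Z, j) = 9 - Z/9
A(b) = -2/(31/3 + sqrt(84 + b)) (A(b) = -2/(sqrt(b + 84) + (9 - 1/9*(-12))) = -2/(sqrt(84 + b) + (9 + 4/3)) = -2/(sqrt(84 + b) + 31/3) = -2/(31/3 + sqrt(84 + b)))
A(-75) - P(M(7, -12)) = -6/(31 + 3*sqrt(84 - 75)) - 173/(-8) = -6/(31 + 3*sqrt(9)) - 173*(-1)/8 = -6/(31 + 3*3) - 1*(-173/8) = -6/(31 + 9) + 173/8 = -6/40 + 173/8 = -6*1/40 + 173/8 = -3/20 + 173/8 = 859/40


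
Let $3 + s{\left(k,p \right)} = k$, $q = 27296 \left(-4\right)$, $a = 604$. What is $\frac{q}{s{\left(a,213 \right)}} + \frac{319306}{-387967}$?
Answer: $- \frac{42551691834}{233168167} \approx -182.49$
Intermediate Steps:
$q = -109184$
$s{\left(k,p \right)} = -3 + k$
$\frac{q}{s{\left(a,213 \right)}} + \frac{319306}{-387967} = - \frac{109184}{-3 + 604} + \frac{319306}{-387967} = - \frac{109184}{601} + 319306 \left(- \frac{1}{387967}\right) = \left(-109184\right) \frac{1}{601} - \frac{319306}{387967} = - \frac{109184}{601} - \frac{319306}{387967} = - \frac{42551691834}{233168167}$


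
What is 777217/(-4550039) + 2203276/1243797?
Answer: 9058291554815/5659324858083 ≈ 1.6006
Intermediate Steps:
777217/(-4550039) + 2203276/1243797 = 777217*(-1/4550039) + 2203276*(1/1243797) = -777217/4550039 + 2203276/1243797 = 9058291554815/5659324858083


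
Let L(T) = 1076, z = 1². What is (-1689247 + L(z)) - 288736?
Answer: -1976907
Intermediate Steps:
z = 1
(-1689247 + L(z)) - 288736 = (-1689247 + 1076) - 288736 = -1688171 - 288736 = -1976907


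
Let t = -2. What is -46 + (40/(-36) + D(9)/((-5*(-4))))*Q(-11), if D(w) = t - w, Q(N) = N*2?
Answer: -851/90 ≈ -9.4556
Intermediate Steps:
Q(N) = 2*N
D(w) = -2 - w
-46 + (40/(-36) + D(9)/((-5*(-4))))*Q(-11) = -46 + (40/(-36) + (-2 - 1*9)/((-5*(-4))))*(2*(-11)) = -46 + (40*(-1/36) + (-2 - 9)/20)*(-22) = -46 + (-10/9 - 11*1/20)*(-22) = -46 + (-10/9 - 11/20)*(-22) = -46 - 299/180*(-22) = -46 + 3289/90 = -851/90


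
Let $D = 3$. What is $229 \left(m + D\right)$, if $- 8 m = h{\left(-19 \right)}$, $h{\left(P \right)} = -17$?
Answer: $\frac{9389}{8} \approx 1173.6$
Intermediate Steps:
$m = \frac{17}{8}$ ($m = \left(- \frac{1}{8}\right) \left(-17\right) = \frac{17}{8} \approx 2.125$)
$229 \left(m + D\right) = 229 \left(\frac{17}{8} + 3\right) = 229 \cdot \frac{41}{8} = \frac{9389}{8}$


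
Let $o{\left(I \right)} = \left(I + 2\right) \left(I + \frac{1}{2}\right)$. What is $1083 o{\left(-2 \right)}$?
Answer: $0$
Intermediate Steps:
$o{\left(I \right)} = \left(\frac{1}{2} + I\right) \left(2 + I\right)$ ($o{\left(I \right)} = \left(2 + I\right) \left(I + \frac{1}{2}\right) = \left(2 + I\right) \left(\frac{1}{2} + I\right) = \left(\frac{1}{2} + I\right) \left(2 + I\right)$)
$1083 o{\left(-2 \right)} = 1083 \left(1 + \left(-2\right)^{2} + \frac{5}{2} \left(-2\right)\right) = 1083 \left(1 + 4 - 5\right) = 1083 \cdot 0 = 0$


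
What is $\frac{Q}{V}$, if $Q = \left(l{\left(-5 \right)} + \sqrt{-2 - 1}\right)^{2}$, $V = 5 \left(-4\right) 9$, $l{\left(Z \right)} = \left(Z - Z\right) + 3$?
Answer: $- \frac{1}{30} - \frac{i \sqrt{3}}{30} \approx -0.033333 - 0.057735 i$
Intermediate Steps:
$l{\left(Z \right)} = 3$ ($l{\left(Z \right)} = 0 + 3 = 3$)
$V = -180$ ($V = \left(-20\right) 9 = -180$)
$Q = \left(3 + i \sqrt{3}\right)^{2}$ ($Q = \left(3 + \sqrt{-2 - 1}\right)^{2} = \left(3 + \sqrt{-3}\right)^{2} = \left(3 + i \sqrt{3}\right)^{2} \approx 6.0 + 10.392 i$)
$\frac{Q}{V} = \frac{\left(3 + i \sqrt{3}\right)^{2}}{-180} = \left(3 + i \sqrt{3}\right)^{2} \left(- \frac{1}{180}\right) = - \frac{\left(3 + i \sqrt{3}\right)^{2}}{180}$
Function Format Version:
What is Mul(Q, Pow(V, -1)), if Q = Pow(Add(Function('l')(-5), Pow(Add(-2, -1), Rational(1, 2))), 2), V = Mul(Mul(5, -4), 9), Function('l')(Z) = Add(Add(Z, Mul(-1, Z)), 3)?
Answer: Add(Rational(-1, 30), Mul(Rational(-1, 30), I, Pow(3, Rational(1, 2)))) ≈ Add(-0.033333, Mul(-0.057735, I))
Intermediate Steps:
Function('l')(Z) = 3 (Function('l')(Z) = Add(0, 3) = 3)
V = -180 (V = Mul(-20, 9) = -180)
Q = Pow(Add(3, Mul(I, Pow(3, Rational(1, 2)))), 2) (Q = Pow(Add(3, Pow(Add(-2, -1), Rational(1, 2))), 2) = Pow(Add(3, Pow(-3, Rational(1, 2))), 2) = Pow(Add(3, Mul(I, Pow(3, Rational(1, 2)))), 2) ≈ Add(6.0000, Mul(10.392, I)))
Mul(Q, Pow(V, -1)) = Mul(Pow(Add(3, Mul(I, Pow(3, Rational(1, 2)))), 2), Pow(-180, -1)) = Mul(Pow(Add(3, Mul(I, Pow(3, Rational(1, 2)))), 2), Rational(-1, 180)) = Mul(Rational(-1, 180), Pow(Add(3, Mul(I, Pow(3, Rational(1, 2)))), 2))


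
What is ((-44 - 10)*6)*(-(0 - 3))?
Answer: -972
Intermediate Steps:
((-44 - 10)*6)*(-(0 - 3)) = (-54*6)*(-1*(-3)) = -324*3 = -972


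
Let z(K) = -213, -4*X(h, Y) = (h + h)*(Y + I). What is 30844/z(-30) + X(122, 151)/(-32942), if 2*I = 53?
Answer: -2027513581/14033292 ≈ -144.48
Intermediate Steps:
I = 53/2 (I = (½)*53 = 53/2 ≈ 26.500)
X(h, Y) = -h*(53/2 + Y)/2 (X(h, Y) = -(h + h)*(Y + 53/2)/4 = -2*h*(53/2 + Y)/4 = -h*(53/2 + Y)/2)
30844/z(-30) + X(122, 151)/(-32942) = 30844/(-213) - ¼*122*(53 + 2*151)/(-32942) = 30844*(-1/213) - ¼*122*(53 + 302)*(-1/32942) = -30844/213 - ¼*122*355*(-1/32942) = -30844/213 - 21655/2*(-1/32942) = -30844/213 + 21655/65884 = -2027513581/14033292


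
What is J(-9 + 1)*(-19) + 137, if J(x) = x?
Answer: 289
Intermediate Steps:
J(-9 + 1)*(-19) + 137 = (-9 + 1)*(-19) + 137 = -8*(-19) + 137 = 152 + 137 = 289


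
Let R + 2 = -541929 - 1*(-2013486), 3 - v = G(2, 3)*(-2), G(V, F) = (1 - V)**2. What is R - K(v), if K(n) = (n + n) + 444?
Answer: 1471101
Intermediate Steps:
v = 5 (v = 3 - (-1 + 2)**2*(-2) = 3 - 1**2*(-2) = 3 - (-2) = 3 - 1*(-2) = 3 + 2 = 5)
R = 1471555 (R = -2 + (-541929 - 1*(-2013486)) = -2 + (-541929 + 2013486) = -2 + 1471557 = 1471555)
K(n) = 444 + 2*n (K(n) = 2*n + 444 = 444 + 2*n)
R - K(v) = 1471555 - (444 + 2*5) = 1471555 - (444 + 10) = 1471555 - 1*454 = 1471555 - 454 = 1471101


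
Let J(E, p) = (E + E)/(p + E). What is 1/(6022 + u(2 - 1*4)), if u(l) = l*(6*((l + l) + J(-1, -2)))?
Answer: 1/6062 ≈ 0.00016496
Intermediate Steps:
J(E, p) = 2*E/(E + p) (J(E, p) = (2*E)/(E + p) = 2*E/(E + p))
u(l) = l*(4 + 12*l) (u(l) = l*(6*((l + l) + 2*(-1)/(-1 - 2))) = l*(6*(2*l + 2*(-1)/(-3))) = l*(6*(2*l + 2*(-1)*(-⅓))) = l*(6*(2*l + ⅔)) = l*(6*(⅔ + 2*l)) = l*(4 + 12*l))
1/(6022 + u(2 - 1*4)) = 1/(6022 + 4*(2 - 1*4)*(1 + 3*(2 - 1*4))) = 1/(6022 + 4*(2 - 4)*(1 + 3*(2 - 4))) = 1/(6022 + 4*(-2)*(1 + 3*(-2))) = 1/(6022 + 4*(-2)*(1 - 6)) = 1/(6022 + 4*(-2)*(-5)) = 1/(6022 + 40) = 1/6062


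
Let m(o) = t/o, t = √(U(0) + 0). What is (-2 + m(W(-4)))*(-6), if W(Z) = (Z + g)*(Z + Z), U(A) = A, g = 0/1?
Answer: 12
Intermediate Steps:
g = 0 (g = 0*1 = 0)
W(Z) = 2*Z² (W(Z) = (Z + 0)*(Z + Z) = Z*(2*Z) = 2*Z²)
t = 0 (t = √(0 + 0) = √0 = 0)
m(o) = 0 (m(o) = 0/o = 0)
(-2 + m(W(-4)))*(-6) = (-2 + 0)*(-6) = -2*(-6) = 12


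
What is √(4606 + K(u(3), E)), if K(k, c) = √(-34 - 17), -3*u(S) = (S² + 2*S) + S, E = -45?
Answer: √(4606 + I*√51) ≈ 67.868 + 0.0526*I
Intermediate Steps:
u(S) = -S - S²/3 (u(S) = -((S² + 2*S) + S)/3 = -(S² + 3*S)/3 = -S - S²/3)
K(k, c) = I*√51 (K(k, c) = √(-51) = I*√51)
√(4606 + K(u(3), E)) = √(4606 + I*√51)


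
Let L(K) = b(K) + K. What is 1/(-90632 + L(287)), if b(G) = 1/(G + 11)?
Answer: -298/26922809 ≈ -1.1069e-5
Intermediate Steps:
b(G) = 1/(11 + G)
L(K) = K + 1/(11 + K) (L(K) = 1/(11 + K) + K = K + 1/(11 + K))
1/(-90632 + L(287)) = 1/(-90632 + (1 + 287*(11 + 287))/(11 + 287)) = 1/(-90632 + (1 + 287*298)/298) = 1/(-90632 + (1 + 85526)/298) = 1/(-90632 + (1/298)*85527) = 1/(-90632 + 85527/298) = 1/(-26922809/298) = -298/26922809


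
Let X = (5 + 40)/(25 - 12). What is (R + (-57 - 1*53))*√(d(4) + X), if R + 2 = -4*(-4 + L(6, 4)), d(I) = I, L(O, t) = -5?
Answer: -76*√1261/13 ≈ -207.60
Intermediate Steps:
X = 45/13 ≈ 3.4615
R = 34 (R = -2 - 4*(-4 - 5) = -2 - 4*(-9) = -2 + 36 = 34)
(R + (-57 - 1*53))*√(d(4) + X) = (34 + (-57 - 1*53))*√(4 + 45/13) = (34 + (-57 - 53))*√(97/13) = (34 - 110)*(√1261/13) = -76*√1261/13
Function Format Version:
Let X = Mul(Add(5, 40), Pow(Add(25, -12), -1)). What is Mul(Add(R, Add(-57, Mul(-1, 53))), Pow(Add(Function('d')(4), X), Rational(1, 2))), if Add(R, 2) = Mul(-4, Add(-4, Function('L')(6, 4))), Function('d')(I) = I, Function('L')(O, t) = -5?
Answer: Mul(Rational(-76, 13), Pow(1261, Rational(1, 2))) ≈ -207.60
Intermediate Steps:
X = Rational(45, 13) (X = Mul(45, Pow(13, -1)) = Mul(45, Rational(1, 13)) = Rational(45, 13) ≈ 3.4615)
R = 34 (R = Add(-2, Mul(-4, Add(-4, -5))) = Add(-2, Mul(-4, -9)) = Add(-2, 36) = 34)
Mul(Add(R, Add(-57, Mul(-1, 53))), Pow(Add(Function('d')(4), X), Rational(1, 2))) = Mul(Add(34, Add(-57, Mul(-1, 53))), Pow(Add(4, Rational(45, 13)), Rational(1, 2))) = Mul(Add(34, Add(-57, -53)), Pow(Rational(97, 13), Rational(1, 2))) = Mul(Add(34, -110), Mul(Rational(1, 13), Pow(1261, Rational(1, 2)))) = Mul(-76, Mul(Rational(1, 13), Pow(1261, Rational(1, 2)))) = Mul(Rational(-76, 13), Pow(1261, Rational(1, 2)))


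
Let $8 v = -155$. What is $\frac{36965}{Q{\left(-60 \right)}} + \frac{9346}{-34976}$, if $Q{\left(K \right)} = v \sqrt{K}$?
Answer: $- \frac{4673}{17488} + \frac{29572 i \sqrt{15}}{465} \approx -0.26721 + 246.31 i$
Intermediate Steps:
$v = - \frac{155}{8}$ ($v = \frac{1}{8} \left(-155\right) = - \frac{155}{8} \approx -19.375$)
$Q{\left(K \right)} = - \frac{155 \sqrt{K}}{8}$
$\frac{36965}{Q{\left(-60 \right)}} + \frac{9346}{-34976} = \frac{36965}{\left(- \frac{155}{8}\right) \sqrt{-60}} + \frac{9346}{-34976} = \frac{36965}{\left(- \frac{155}{8}\right) 2 i \sqrt{15}} + 9346 \left(- \frac{1}{34976}\right) = \frac{36965}{\left(- \frac{155}{4}\right) i \sqrt{15}} - \frac{4673}{17488} = 36965 \frac{4 i \sqrt{15}}{2325} - \frac{4673}{17488} = \frac{29572 i \sqrt{15}}{465} - \frac{4673}{17488} = - \frac{4673}{17488} + \frac{29572 i \sqrt{15}}{465}$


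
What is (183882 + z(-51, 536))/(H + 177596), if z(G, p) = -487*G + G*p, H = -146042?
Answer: 60461/10518 ≈ 5.7483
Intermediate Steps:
(183882 + z(-51, 536))/(H + 177596) = (183882 - 51*(-487 + 536))/(-146042 + 177596) = (183882 - 51*49)/31554 = (183882 - 2499)*(1/31554) = 181383*(1/31554) = 60461/10518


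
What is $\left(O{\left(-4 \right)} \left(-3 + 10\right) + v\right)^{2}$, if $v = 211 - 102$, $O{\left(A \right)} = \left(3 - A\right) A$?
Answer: $7569$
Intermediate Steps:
$O{\left(A \right)} = A \left(3 - A\right)$
$v = 109$ ($v = 211 - 102 = 109$)
$\left(O{\left(-4 \right)} \left(-3 + 10\right) + v\right)^{2} = \left(- 4 \left(3 - -4\right) \left(-3 + 10\right) + 109\right)^{2} = \left(- 4 \left(3 + 4\right) 7 + 109\right)^{2} = \left(\left(-4\right) 7 \cdot 7 + 109\right)^{2} = \left(\left(-28\right) 7 + 109\right)^{2} = \left(-196 + 109\right)^{2} = \left(-87\right)^{2} = 7569$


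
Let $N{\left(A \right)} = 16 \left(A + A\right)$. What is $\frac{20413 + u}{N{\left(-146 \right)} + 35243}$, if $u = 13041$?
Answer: $\frac{33454}{30571} \approx 1.0943$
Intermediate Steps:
$N{\left(A \right)} = 32 A$ ($N{\left(A \right)} = 16 \cdot 2 A = 32 A$)
$\frac{20413 + u}{N{\left(-146 \right)} + 35243} = \frac{20413 + 13041}{32 \left(-146\right) + 35243} = \frac{33454}{-4672 + 35243} = \frac{33454}{30571}$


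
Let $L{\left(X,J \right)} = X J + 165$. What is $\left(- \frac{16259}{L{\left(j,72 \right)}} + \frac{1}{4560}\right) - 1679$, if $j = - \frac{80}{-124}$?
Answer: $- \frac{61385987}{34960} \approx -1755.9$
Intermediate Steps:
$j = \frac{20}{31}$ ($j = \left(-80\right) \left(- \frac{1}{124}\right) = \frac{20}{31} \approx 0.64516$)
$L{\left(X,J \right)} = 165 + J X$ ($L{\left(X,J \right)} = J X + 165 = 165 + J X$)
$\left(- \frac{16259}{L{\left(j,72 \right)}} + \frac{1}{4560}\right) - 1679 = \left(- \frac{16259}{165 + 72 \cdot \frac{20}{31}} + \frac{1}{4560}\right) - 1679 = \left(- \frac{16259}{165 + \frac{1440}{31}} + \frac{1}{4560}\right) - 1679 = \left(- \frac{16259}{\frac{6555}{31}} + \frac{1}{4560}\right) - 1679 = \left(\left(-16259\right) \frac{31}{6555} + \frac{1}{4560}\right) - 1679 = \left(- \frac{504029}{6555} + \frac{1}{4560}\right) - 1679 = - \frac{2688147}{34960} - 1679 = - \frac{61385987}{34960}$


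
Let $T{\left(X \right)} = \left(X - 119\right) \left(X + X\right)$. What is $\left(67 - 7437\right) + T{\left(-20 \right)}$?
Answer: $-1810$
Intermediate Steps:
$T{\left(X \right)} = 2 X \left(-119 + X\right)$ ($T{\left(X \right)} = \left(-119 + X\right) 2 X = 2 X \left(-119 + X\right)$)
$\left(67 - 7437\right) + T{\left(-20 \right)} = \left(67 - 7437\right) + 2 \left(-20\right) \left(-119 - 20\right) = \left(67 - 7437\right) + 2 \left(-20\right) \left(-139\right) = -7370 + 5560 = -1810$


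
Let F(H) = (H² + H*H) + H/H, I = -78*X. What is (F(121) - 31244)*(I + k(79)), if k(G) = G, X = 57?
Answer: 8563687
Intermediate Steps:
I = -4446 (I = -78*57 = -4446)
F(H) = 1 + 2*H² (F(H) = (H² + H²) + 1 = 2*H² + 1 = 1 + 2*H²)
(F(121) - 31244)*(I + k(79)) = ((1 + 2*121²) - 31244)*(-4446 + 79) = ((1 + 2*14641) - 31244)*(-4367) = ((1 + 29282) - 31244)*(-4367) = (29283 - 31244)*(-4367) = -1961*(-4367) = 8563687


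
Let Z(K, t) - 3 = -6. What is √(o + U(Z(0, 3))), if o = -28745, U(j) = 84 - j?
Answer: I*√28658 ≈ 169.29*I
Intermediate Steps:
Z(K, t) = -3 (Z(K, t) = 3 - 6 = -3)
√(o + U(Z(0, 3))) = √(-28745 + (84 - 1*(-3))) = √(-28745 + (84 + 3)) = √(-28745 + 87) = √(-28658) = I*√28658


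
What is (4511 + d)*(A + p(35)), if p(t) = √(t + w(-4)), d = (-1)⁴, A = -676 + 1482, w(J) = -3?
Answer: 3636672 + 18048*√2 ≈ 3.6622e+6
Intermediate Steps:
A = 806
d = 1
p(t) = √(-3 + t) (p(t) = √(t - 3) = √(-3 + t))
(4511 + d)*(A + p(35)) = (4511 + 1)*(806 + √(-3 + 35)) = 4512*(806 + √32) = 4512*(806 + 4*√2) = 3636672 + 18048*√2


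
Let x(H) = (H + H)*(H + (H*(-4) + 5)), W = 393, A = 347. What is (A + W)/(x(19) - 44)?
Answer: -37/101 ≈ -0.36634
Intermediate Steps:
x(H) = 2*H*(5 - 3*H) (x(H) = (2*H)*(H + (-4*H + 5)) = (2*H)*(H + (5 - 4*H)) = (2*H)*(5 - 3*H) = 2*H*(5 - 3*H))
(A + W)/(x(19) - 44) = (347 + 393)/(2*19*(5 - 3*19) - 44) = 740/(2*19*(5 - 57) - 44) = 740/(2*19*(-52) - 44) = 740/(-1976 - 44) = 740/(-2020) = 740*(-1/2020) = -37/101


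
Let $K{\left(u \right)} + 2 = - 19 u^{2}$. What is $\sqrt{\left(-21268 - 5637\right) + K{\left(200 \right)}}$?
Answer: $i \sqrt{786907} \approx 887.08 i$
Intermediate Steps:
$K{\left(u \right)} = -2 - 19 u^{2}$
$\sqrt{\left(-21268 - 5637\right) + K{\left(200 \right)}} = \sqrt{\left(-21268 - 5637\right) - \left(2 + 19 \cdot 200^{2}\right)} = \sqrt{-26905 - 760002} = \sqrt{-786907} = i \sqrt{786907}$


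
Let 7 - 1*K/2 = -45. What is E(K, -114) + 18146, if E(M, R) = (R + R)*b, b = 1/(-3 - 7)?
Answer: 90844/5 ≈ 18169.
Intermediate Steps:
K = 104 (K = 14 - 2*(-45) = 14 + 90 = 104)
b = -⅒ (b = 1/(-10) = -⅒ ≈ -0.10000)
E(M, R) = -R/5 (E(M, R) = (R + R)*(-⅒) = (2*R)*(-⅒) = -R/5)
E(K, -114) + 18146 = -⅕*(-114) + 18146 = 114/5 + 18146 = 90844/5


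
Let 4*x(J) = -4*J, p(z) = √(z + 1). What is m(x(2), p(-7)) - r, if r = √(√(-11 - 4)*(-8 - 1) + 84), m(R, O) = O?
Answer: -√(84 - 9*I*√15) + I*√6 ≈ -9.3527 + 4.313*I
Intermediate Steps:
p(z) = √(1 + z)
x(J) = -J (x(J) = (-4*J)/4 = -J)
r = √(84 - 9*I*√15) (r = √(√(-15)*(-9) + 84) = √((I*√15)*(-9) + 84) = √(-9*I*√15 + 84) = √(84 - 9*I*√15) ≈ 9.3527 - 1.8635*I)
m(x(2), p(-7)) - r = √(1 - 7) - √(84 - 9*I*√15) = √(-6) - √(84 - 9*I*√15) = I*√6 - √(84 - 9*I*√15) = -√(84 - 9*I*√15) + I*√6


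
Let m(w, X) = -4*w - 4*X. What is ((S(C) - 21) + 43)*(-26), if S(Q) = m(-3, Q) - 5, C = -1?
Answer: -858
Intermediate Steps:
m(w, X) = -4*X - 4*w
S(Q) = 7 - 4*Q (S(Q) = (-4*Q - 4*(-3)) - 5 = (-4*Q + 12) - 5 = (12 - 4*Q) - 5 = 7 - 4*Q)
((S(C) - 21) + 43)*(-26) = (((7 - 4*(-1)) - 21) + 43)*(-26) = (((7 + 4) - 21) + 43)*(-26) = ((11 - 21) + 43)*(-26) = (-10 + 43)*(-26) = 33*(-26) = -858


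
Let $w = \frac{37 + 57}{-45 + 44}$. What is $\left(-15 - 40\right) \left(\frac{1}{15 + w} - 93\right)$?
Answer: $\frac{404140}{79} \approx 5115.7$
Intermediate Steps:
$w = -94$ ($w = \frac{94}{-1} = 94 \left(-1\right) = -94$)
$\left(-15 - 40\right) \left(\frac{1}{15 + w} - 93\right) = \left(-15 - 40\right) \left(\frac{1}{15 - 94} - 93\right) = - 55 \left(\frac{1}{-79} - 93\right) = - 55 \left(- \frac{1}{79} - 93\right) = \left(-55\right) \left(- \frac{7348}{79}\right) = \frac{404140}{79}$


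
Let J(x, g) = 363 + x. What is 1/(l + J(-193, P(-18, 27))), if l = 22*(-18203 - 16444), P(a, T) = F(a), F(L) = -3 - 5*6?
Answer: -1/762064 ≈ -1.3122e-6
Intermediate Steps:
F(L) = -33 (F(L) = -3 - 30 = -33)
P(a, T) = -33
l = -762234 (l = 22*(-34647) = -762234)
1/(l + J(-193, P(-18, 27))) = 1/(-762234 + (363 - 193)) = 1/(-762234 + 170) = 1/(-762064) = -1/762064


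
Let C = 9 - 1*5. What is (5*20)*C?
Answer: 400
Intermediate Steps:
C = 4 (C = 9 - 5 = 4)
(5*20)*C = (5*20)*4 = 100*4 = 400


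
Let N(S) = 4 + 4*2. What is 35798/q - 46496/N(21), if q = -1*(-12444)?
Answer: -24090277/6222 ≈ -3871.8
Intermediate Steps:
q = 12444
N(S) = 12 (N(S) = 4 + 8 = 12)
35798/q - 46496/N(21) = 35798/12444 - 46496/12 = 35798*(1/12444) - 46496*1/12 = 17899/6222 - 11624/3 = -24090277/6222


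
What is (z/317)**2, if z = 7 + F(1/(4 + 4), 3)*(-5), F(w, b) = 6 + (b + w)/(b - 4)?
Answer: 3481/6431296 ≈ 0.00054126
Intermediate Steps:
F(w, b) = 6 + (b + w)/(-4 + b)
z = -59/8 (z = 7 + ((-24 + 1/(4 + 4) + 7*3)/(-4 + 3))*(-5) = 7 + ((-24 + 1/8 + 21)/(-1))*(-5) = 7 - (-24 + 1/8 + 21)*(-5) = 7 - 1*(-23/8)*(-5) = 7 + (23/8)*(-5) = 7 - 115/8 = -59/8 ≈ -7.3750)
(z/317)**2 = (-59/8/317)**2 = (-59/8*1/317)**2 = (-59/2536)**2 = 3481/6431296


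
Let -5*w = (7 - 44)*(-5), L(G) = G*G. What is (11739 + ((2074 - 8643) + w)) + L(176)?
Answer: 36109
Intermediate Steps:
L(G) = G²
w = -37 (w = -(7 - 44)*(-5)/5 = -(-37)*(-5)/5 = -⅕*185 = -37)
(11739 + ((2074 - 8643) + w)) + L(176) = (11739 + ((2074 - 8643) - 37)) + 176² = (11739 + (-6569 - 37)) + 30976 = (11739 - 6606) + 30976 = 5133 + 30976 = 36109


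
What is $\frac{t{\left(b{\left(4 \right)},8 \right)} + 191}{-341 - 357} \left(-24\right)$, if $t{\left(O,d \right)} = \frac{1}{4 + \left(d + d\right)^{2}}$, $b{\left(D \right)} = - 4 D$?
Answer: $\frac{148983}{22685} \approx 6.5675$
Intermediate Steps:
$t{\left(O,d \right)} = \frac{1}{4 + 4 d^{2}}$ ($t{\left(O,d \right)} = \frac{1}{4 + \left(2 d\right)^{2}} = \frac{1}{4 + 4 d^{2}}$)
$\frac{t{\left(b{\left(4 \right)},8 \right)} + 191}{-341 - 357} \left(-24\right) = \frac{\frac{1}{4 \left(1 + 8^{2}\right)} + 191}{-341 - 357} \left(-24\right) = \frac{\frac{1}{4 \left(1 + 64\right)} + 191}{-698} \left(-24\right) = \left(\frac{1}{4 \cdot 65} + 191\right) \left(- \frac{1}{698}\right) \left(-24\right) = \left(\frac{1}{4} \cdot \frac{1}{65} + 191\right) \left(- \frac{1}{698}\right) \left(-24\right) = \left(\frac{1}{260} + 191\right) \left(- \frac{1}{698}\right) \left(-24\right) = \frac{49661}{260} \left(- \frac{1}{698}\right) \left(-24\right) = \left(- \frac{49661}{181480}\right) \left(-24\right) = \frac{148983}{22685}$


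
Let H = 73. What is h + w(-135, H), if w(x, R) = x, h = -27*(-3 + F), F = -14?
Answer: 324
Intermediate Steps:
h = 459 (h = -27*(-3 - 14) = -27*(-17) = 459)
h + w(-135, H) = 459 - 135 = 324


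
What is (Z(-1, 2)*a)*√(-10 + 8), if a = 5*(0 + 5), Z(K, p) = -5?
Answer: -125*I*√2 ≈ -176.78*I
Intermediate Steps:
a = 25 (a = 5*5 = 25)
(Z(-1, 2)*a)*√(-10 + 8) = (-5*25)*√(-10 + 8) = -125*I*√2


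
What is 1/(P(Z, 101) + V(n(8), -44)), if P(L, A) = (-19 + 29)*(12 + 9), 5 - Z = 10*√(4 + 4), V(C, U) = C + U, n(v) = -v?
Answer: 1/158 ≈ 0.0063291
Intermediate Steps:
Z = 5 - 20*√2 (Z = 5 - 10*√(4 + 4) = 5 - 10*√8 = 5 - 10*2*√2 = 5 - 20*√2 ≈ -23.284)
P(L, A) = 210 (P(L, A) = 10*21 = 210)
1/(P(Z, 101) + V(n(8), -44)) = 1/(210 + (-1*8 - 44)) = 1/(210 + (-8 - 44)) = 1/(210 - 52) = 1/158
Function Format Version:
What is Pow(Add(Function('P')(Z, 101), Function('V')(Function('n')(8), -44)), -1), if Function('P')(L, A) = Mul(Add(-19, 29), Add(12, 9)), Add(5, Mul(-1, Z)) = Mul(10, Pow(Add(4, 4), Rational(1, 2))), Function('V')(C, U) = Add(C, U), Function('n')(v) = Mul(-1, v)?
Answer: Rational(1, 158) ≈ 0.0063291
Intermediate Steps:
Z = Add(5, Mul(-20, Pow(2, Rational(1, 2)))) (Z = Add(5, Mul(-1, Mul(10, Pow(Add(4, 4), Rational(1, 2))))) = Add(5, Mul(-1, Mul(10, Pow(8, Rational(1, 2))))) = Add(5, Mul(-1, Mul(10, Mul(2, Pow(2, Rational(1, 2)))))) = Add(5, Mul(-1, Mul(20, Pow(2, Rational(1, 2))))) = Add(5, Mul(-20, Pow(2, Rational(1, 2)))) ≈ -23.284)
Function('P')(L, A) = 210 (Function('P')(L, A) = Mul(10, 21) = 210)
Pow(Add(Function('P')(Z, 101), Function('V')(Function('n')(8), -44)), -1) = Pow(Add(210, Add(Mul(-1, 8), -44)), -1) = Pow(Add(210, Add(-8, -44)), -1) = Pow(Add(210, -52), -1) = Pow(158, -1) = Rational(1, 158)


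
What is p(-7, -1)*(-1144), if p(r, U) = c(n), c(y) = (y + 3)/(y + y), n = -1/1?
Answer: 1144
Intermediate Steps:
n = -1 (n = -1*1 = -1)
c(y) = (3 + y)/(2*y) (c(y) = (3 + y)/((2*y)) = (3 + y)*(1/(2*y)) = (3 + y)/(2*y))
p(r, U) = -1 (p(r, U) = (½)*(3 - 1)/(-1) = (½)*(-1)*2 = -1)
p(-7, -1)*(-1144) = -1*(-1144) = 1144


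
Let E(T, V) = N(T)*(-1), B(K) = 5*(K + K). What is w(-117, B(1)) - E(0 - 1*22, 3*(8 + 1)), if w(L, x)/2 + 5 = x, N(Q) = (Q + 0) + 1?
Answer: -11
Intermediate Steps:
B(K) = 10*K (B(K) = 5*(2*K) = 10*K)
N(Q) = 1 + Q (N(Q) = Q + 1 = 1 + Q)
w(L, x) = -10 + 2*x
E(T, V) = -1 - T (E(T, V) = (1 + T)*(-1) = -1 - T)
w(-117, B(1)) - E(0 - 1*22, 3*(8 + 1)) = (-10 + 2*(10*1)) - (-1 - (0 - 1*22)) = (-10 + 2*10) - (-1 - (0 - 22)) = (-10 + 20) - (-1 - 1*(-22)) = 10 - (-1 + 22) = 10 - 1*21 = 10 - 21 = -11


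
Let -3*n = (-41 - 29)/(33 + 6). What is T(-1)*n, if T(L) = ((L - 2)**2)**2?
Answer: 630/13 ≈ 48.462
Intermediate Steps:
n = 70/117 (n = -(-41 - 29)/(3*(33 + 6)) = -(-70)/(3*39) = -1/3*(-70/39) = 70/117 ≈ 0.59829)
T(L) = (-2 + L)**4 (T(L) = ((-2 + L)**2)**2 = (-2 + L)**4)
T(-1)*n = (-2 - 1)**4*(70/117) = (-3)**4*(70/117) = 81*(70/117) = 630/13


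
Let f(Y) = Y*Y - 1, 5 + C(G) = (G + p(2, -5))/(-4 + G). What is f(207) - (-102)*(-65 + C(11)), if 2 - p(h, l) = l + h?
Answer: 251588/7 ≈ 35941.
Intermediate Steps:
p(h, l) = 2 - h - l (p(h, l) = 2 - (l + h) = 2 - (h + l) = 2 + (-h - l) = 2 - h - l)
C(G) = -5 + (5 + G)/(-4 + G) (C(G) = -5 + (G + (2 - 1*2 - 1*(-5)))/(-4 + G) = -5 + (G + (2 - 2 + 5))/(-4 + G) = -5 + (G + 5)/(-4 + G) = -5 + (5 + G)/(-4 + G))
f(Y) = -1 + Y**2 (f(Y) = Y**2 - 1 = -1 + Y**2)
f(207) - (-102)*(-65 + C(11)) = (-1 + 207**2) - (-102)*(-65 + (25 - 4*11)/(-4 + 11)) = (-1 + 42849) - (-102)*(-65 + (25 - 44)/7) = 42848 - (-102)*(-65 + (1/7)*(-19)) = 42848 - (-102)*(-65 - 19/7) = 42848 - (-102)*(-474)/7 = 42848 - 1*48348/7 = 42848 - 48348/7 = 251588/7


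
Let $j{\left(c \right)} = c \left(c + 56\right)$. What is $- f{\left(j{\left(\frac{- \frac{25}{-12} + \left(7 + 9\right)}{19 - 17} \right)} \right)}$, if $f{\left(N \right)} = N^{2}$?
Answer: $- \frac{114742755169}{331776} \approx -3.4584 \cdot 10^{5}$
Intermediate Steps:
$j{\left(c \right)} = c \left(56 + c\right)$
$- f{\left(j{\left(\frac{- \frac{25}{-12} + \left(7 + 9\right)}{19 - 17} \right)} \right)} = - \left(\frac{- \frac{25}{-12} + \left(7 + 9\right)}{19 - 17} \left(56 + \frac{- \frac{25}{-12} + \left(7 + 9\right)}{19 - 17}\right)\right)^{2} = - \left(\frac{\left(-25\right) \left(- \frac{1}{12}\right) + 16}{2} \left(56 + \frac{\left(-25\right) \left(- \frac{1}{12}\right) + 16}{2}\right)\right)^{2} = - \left(\left(\frac{25}{12} + 16\right) \frac{1}{2} \left(56 + \left(\frac{25}{12} + 16\right) \frac{1}{2}\right)\right)^{2} = - \left(\frac{217}{12} \cdot \frac{1}{2} \left(56 + \frac{217}{12} \cdot \frac{1}{2}\right)\right)^{2} = - \left(\frac{217 \left(56 + \frac{217}{24}\right)}{24}\right)^{2} = - \left(\frac{217}{24} \cdot \frac{1561}{24}\right)^{2} = - \left(\frac{338737}{576}\right)^{2} = \left(-1\right) \frac{114742755169}{331776} = - \frac{114742755169}{331776}$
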